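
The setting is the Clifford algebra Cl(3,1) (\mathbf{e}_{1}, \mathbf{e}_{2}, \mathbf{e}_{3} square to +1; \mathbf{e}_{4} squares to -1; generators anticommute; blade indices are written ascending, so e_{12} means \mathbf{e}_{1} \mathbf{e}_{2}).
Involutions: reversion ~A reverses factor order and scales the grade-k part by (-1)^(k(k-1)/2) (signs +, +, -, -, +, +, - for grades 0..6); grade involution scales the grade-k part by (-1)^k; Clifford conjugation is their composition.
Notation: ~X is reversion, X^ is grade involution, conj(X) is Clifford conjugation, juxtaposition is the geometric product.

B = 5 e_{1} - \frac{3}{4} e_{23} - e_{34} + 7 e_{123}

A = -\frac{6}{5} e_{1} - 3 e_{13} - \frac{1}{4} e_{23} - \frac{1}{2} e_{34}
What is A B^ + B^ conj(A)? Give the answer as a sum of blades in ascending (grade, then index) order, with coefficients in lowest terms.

first term: \frac{101}{16} - \frac{7}{4} e_{1} + 21 e_{2} - 15 e_{3} - \frac{9}{4} e_{12} + 3 e_{14} + \frac{42}{5} e_{23} - \frac{1}{8} e_{24} + \frac{43}{20} e_{123} - \frac{7}{2} e_{124} + \frac{37}{10} e_{134}
second term: -\frac{101}{16} + \frac{7}{4} e_{1} - 21 e_{2} - 15 e_{3} - \frac{9}{4} e_{12} + 3 e_{14} - \frac{42}{5} e_{23} - \frac{1}{8} e_{24} - \frac{43}{20} e_{123} - \frac{7}{2} e_{124} - \frac{37}{10} e_{134}
Answer: -30 e_{3} - \frac{9}{2} e_{12} + 6 e_{14} - \frac{1}{4} e_{24} - 7 e_{124}


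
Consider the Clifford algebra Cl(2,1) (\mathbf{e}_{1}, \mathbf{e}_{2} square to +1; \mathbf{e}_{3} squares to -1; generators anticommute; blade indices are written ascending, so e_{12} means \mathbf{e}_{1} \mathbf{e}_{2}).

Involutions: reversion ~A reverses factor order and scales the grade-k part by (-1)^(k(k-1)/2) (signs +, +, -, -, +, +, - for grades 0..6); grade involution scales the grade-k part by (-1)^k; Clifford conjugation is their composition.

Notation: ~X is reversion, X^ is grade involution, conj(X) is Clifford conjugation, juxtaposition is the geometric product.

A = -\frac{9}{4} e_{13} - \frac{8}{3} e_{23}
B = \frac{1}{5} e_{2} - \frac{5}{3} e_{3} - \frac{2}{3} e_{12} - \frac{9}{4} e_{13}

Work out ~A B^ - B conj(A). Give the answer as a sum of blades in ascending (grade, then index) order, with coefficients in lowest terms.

first term: -\frac{81}{16} - \frac{15}{4} e_{1} - \frac{40}{9} e_{2} + \frac{8}{15} e_{3} + 6 e_{12} + \frac{16}{9} e_{13} - \frac{3}{2} e_{23} + \frac{9}{20} e_{123}
second term: -\frac{81}{16} - \frac{15}{4} e_{1} - \frac{40}{9} e_{2} + \frac{8}{15} e_{3} - 6 e_{12} - \frac{16}{9} e_{13} + \frac{3}{2} e_{23} - \frac{9}{20} e_{123}
Answer: 12 e_{12} + \frac{32}{9} e_{13} - 3 e_{23} + \frac{9}{10} e_{123}


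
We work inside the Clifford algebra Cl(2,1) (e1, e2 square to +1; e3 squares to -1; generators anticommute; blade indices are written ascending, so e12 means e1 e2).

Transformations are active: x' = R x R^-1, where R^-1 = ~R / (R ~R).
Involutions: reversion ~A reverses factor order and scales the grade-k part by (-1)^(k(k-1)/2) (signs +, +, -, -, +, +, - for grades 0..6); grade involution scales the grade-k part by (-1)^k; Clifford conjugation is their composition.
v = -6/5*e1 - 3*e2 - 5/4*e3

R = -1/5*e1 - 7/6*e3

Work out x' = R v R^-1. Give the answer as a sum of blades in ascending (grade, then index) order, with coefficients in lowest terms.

~R = -1/5*e1 - 7/6*e3, and R ~R = -1189/900, so R^-1 = ~R / (-1189/900).
R v = -731/600 + 3/5*e12 - 23/20*e13 - 7/2*e23
Answer: 4941/5945*e1 + 3*e2 - 4289/4756*e3


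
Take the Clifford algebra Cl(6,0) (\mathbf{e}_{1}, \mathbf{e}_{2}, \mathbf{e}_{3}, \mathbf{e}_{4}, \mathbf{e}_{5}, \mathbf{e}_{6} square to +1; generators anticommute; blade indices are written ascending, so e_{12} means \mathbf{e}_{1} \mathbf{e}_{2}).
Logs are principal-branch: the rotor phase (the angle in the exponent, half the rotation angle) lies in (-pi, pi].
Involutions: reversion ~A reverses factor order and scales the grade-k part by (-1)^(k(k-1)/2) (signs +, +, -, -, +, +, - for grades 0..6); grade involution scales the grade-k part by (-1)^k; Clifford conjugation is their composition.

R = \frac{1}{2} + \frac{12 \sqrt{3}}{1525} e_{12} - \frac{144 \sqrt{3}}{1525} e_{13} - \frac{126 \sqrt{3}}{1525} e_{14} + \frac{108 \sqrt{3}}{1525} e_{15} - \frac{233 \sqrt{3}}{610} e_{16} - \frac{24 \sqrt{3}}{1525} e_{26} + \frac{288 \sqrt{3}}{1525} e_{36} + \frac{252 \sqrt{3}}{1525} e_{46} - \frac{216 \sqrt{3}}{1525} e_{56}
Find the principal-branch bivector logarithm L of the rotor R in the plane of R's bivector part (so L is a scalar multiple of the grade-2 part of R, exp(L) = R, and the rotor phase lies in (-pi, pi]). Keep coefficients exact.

The scalar part of R is \frac{1}{2}, which fixes the principal-branch rotor phase; the unit plane is then the bivector part divided by the sine of that phase, and L is that plane scaled by the phase.
Concretely: cos(phase) = \frac{1}{2} gives phase = ±\frac{\pi}{3}, and since phase/sin(phase) is even the sign is immaterial: L = (phase/sin(phase)) * <R>_2 = (\frac{2 \sqrt{3} \pi}{9}) * <R>_2.
Answer: \frac{8 \pi}{1525} e_{12} - \frac{96 \pi}{1525} e_{13} - \frac{84 \pi}{1525} e_{14} + \frac{72 \pi}{1525} e_{15} - \frac{233 \pi}{915} e_{16} - \frac{16 \pi}{1525} e_{26} + \frac{192 \pi}{1525} e_{36} + \frac{168 \pi}{1525} e_{46} - \frac{144 \pi}{1525} e_{56}


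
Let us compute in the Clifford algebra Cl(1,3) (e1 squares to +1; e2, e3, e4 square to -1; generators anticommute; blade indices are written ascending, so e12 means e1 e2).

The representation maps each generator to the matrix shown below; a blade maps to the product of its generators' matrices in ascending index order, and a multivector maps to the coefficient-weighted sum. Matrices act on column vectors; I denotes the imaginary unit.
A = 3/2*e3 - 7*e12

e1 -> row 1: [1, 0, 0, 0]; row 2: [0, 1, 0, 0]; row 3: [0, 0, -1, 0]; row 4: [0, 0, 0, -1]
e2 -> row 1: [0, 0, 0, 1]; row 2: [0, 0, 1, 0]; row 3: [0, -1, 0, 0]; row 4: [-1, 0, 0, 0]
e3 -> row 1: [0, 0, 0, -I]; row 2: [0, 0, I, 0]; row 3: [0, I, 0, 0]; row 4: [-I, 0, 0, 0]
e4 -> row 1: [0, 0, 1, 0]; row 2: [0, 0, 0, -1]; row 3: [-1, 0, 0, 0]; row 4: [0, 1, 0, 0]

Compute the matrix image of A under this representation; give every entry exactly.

Bivector images (products of the table entries): rho(e12) = rho(e1)rho(e2) = row 1: [0, 0, 0, 1]; row 2: [0, 0, 1, 0]; row 3: [0, 1, 0, 0]; row 4: [1, 0, 0, 0].
M = (3/2)*rho(e3) + (-7)*rho(e12), summed entrywise:
Answer: row 1: [0, 0, 0, -7 - 3*I/2]; row 2: [0, 0, -7 + 3*I/2, 0]; row 3: [0, -7 + 3*I/2, 0, 0]; row 4: [-7 - 3*I/2, 0, 0, 0]


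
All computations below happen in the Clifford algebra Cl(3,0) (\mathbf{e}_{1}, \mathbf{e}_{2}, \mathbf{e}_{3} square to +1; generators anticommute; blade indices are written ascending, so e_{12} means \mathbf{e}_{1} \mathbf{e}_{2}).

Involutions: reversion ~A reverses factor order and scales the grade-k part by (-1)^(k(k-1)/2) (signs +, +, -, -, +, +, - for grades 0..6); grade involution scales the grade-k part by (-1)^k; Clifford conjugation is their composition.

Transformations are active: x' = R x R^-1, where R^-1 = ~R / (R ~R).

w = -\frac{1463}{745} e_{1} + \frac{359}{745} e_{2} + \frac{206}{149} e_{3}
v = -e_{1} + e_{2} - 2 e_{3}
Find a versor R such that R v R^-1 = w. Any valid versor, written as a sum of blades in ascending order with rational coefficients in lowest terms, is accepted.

R = v + w = -\frac{2208}{745} e_{1} + \frac{1104}{745} e_{2} - \frac{92}{149} e_{3} works: the equal norms (6) guarantee its sandwich swaps v into w.
Answer: -\frac{2208}{745} e_{1} + \frac{1104}{745} e_{2} - \frac{92}{149} e_{3}


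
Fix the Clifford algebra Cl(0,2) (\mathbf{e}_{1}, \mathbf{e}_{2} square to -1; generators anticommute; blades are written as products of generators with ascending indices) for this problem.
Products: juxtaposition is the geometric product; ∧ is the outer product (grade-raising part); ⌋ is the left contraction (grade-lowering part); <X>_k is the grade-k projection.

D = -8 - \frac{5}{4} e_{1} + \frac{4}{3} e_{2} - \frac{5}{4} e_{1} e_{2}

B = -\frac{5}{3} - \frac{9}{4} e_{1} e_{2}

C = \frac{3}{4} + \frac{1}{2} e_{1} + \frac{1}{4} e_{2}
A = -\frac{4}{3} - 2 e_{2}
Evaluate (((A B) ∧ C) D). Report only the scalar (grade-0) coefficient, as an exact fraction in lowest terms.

step 1: \frac{20}{9} + \frac{9}{2} e_{1} + \frac{10}{3} e_{2} + 3 e_{1} e_{2}
step 2: \frac{5}{3} + \frac{323}{72} e_{1} + \frac{55}{18} e_{2} + \frac{41}{24} e_{1} e_{2}
step 3: -\frac{4175}{432} - \frac{3173}{72} e_{1} - \frac{75}{4} e_{2} - \frac{1285}{216} e_{1} e_{2}
Answer: -\frac{4175}{432}


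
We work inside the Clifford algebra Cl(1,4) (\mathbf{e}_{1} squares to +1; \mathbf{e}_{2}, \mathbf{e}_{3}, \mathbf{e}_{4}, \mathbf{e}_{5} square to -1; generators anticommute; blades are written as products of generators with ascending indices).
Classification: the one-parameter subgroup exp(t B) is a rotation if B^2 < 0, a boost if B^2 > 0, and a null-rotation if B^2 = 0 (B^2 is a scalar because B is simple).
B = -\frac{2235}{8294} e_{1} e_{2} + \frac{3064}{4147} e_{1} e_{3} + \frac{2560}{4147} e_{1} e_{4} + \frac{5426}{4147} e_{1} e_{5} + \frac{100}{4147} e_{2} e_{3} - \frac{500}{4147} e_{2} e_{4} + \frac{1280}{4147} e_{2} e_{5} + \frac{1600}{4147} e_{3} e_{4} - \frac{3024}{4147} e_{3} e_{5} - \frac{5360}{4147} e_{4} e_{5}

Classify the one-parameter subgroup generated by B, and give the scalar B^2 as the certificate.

B^2 term by term: the squares give (-\frac{2235}{8294})^2*(e_{1} e_{2})^2 + (\frac{3064}{4147})^2*(e_{1} e_{3})^2 + (\frac{2560}{4147})^2*(e_{1} e_{4})^2 + (\frac{5426}{4147})^2*(e_{1} e_{5})^2 + (\frac{100}{4147})^2*(e_{2} e_{3})^2 + (-\frac{500}{4147})^2*(e_{2} e_{4})^2 + (\frac{1280}{4147})^2*(e_{2} e_{5})^2 + (\frac{1600}{4147})^2*(e_{3} e_{4})^2 + (-\frac{3024}{4147})^2*(e_{3} e_{5})^2 + (-\frac{5360}{4147})^2*(e_{4} e_{5})^2 = \frac{4995225}{68790436}*(+1) + \frac{9388096}{17197609}*(+1) + \frac{6553600}{17197609}*(+1) + \frac{29441476}{17197609}*(+1) + \frac{10000}{17197609}*(-1) + \frac{250000}{17197609}*(-1) + \frac{1638400}{17197609}*(-1) + \frac{2560000}{17197609}*(-1) + \frac{9144576}{17197609}*(-1) + \frac{28729600}{17197609}*(-1) = \frac{1}{4} (each basis 2-blade squares to minus the product of its generators' squares); cross terms between blades sharing an index anticommute and cancel; the commuting (index-disjoint) pairs give grade-4 terms 2*c*c'*(blade product), which cancel blade by blade — e_{1} e_{2} e_{3} e_{4}: -\frac{3576000}{17197609} + \frac{3064000}{17197609} + \frac{512000}{17197609} = 0; e_{1} e_{2} e_{3} e_{5}: \frac{6758640}{17197609} - \frac{7843840}{17197609} + \frac{1085200}{17197609} = 0; e_{1} e_{2} e_{4} e_{5}: \frac{11979600}{17197609} - \frac{6553600}{17197609} - \frac{5426000}{17197609} = 0; e_{1} e_{3} e_{4} e_{5}: -\frac{32846080}{17197609} + \frac{15482880}{17197609} + \frac{17363200}{17197609} = 0; e_{2} e_{3} e_{4} e_{5}: -\frac{1072000}{17197609} - \frac{3024000}{17197609} + \frac{4096000}{17197609} = 0 — confirming B is simple. So B^2 = \frac{1}{4}.
Answer: boost, certificate B^2 = \frac{1}{4}. Why this suffices: the scalar \frac{1}{4} survives any versor conjugation, so its sign alone determines the class however B is presented.


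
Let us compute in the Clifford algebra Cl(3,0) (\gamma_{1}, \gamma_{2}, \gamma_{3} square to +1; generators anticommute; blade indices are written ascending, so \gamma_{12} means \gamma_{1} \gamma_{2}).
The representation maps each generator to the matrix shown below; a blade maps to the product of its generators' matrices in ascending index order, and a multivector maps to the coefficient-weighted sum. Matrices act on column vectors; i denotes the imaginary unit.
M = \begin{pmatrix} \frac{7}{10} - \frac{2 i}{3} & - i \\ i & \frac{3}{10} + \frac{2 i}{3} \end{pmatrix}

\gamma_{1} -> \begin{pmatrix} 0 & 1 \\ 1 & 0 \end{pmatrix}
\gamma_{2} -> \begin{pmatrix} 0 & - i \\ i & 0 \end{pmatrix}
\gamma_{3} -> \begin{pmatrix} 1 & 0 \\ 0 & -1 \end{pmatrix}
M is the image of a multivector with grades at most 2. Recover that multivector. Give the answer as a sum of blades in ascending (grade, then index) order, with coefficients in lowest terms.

Method: 1, rho(\gamma_{1}), rho(\gamma_{2}), rho(\gamma_{3}) form a trace-orthogonal basis of the 2x2 complex matrices (tr(X Y) = 2 if X = Y, else 0), so M = m0*1 + m1*rho(\gamma_{1}) + m2*rho(\gamma_{2}) + m3*rho(\gamma_{3}) with m0 = tr(M)/2 = \frac{1}{2}, m1 = tr(M rho(\gamma_{1}))/2 = 0, m2 = tr(M rho(\gamma_{2}))/2 = 1, m3 = tr(M rho(\gamma_{3}))/2 = \frac{1}{5} - \frac{2 i}{3}.
Multiplying table entries, the bivector images are rho(\gamma_{12}) = i*rho(\gamma_{3}), rho(\gamma_{13}) = -i*rho(\gamma_{2}), rho(\gamma_{23}) = i*rho(\gamma_{1}); with real blade coefficients the real parts of m0..m3 are the coefficients of 1, \gamma_{1}, \gamma_{2}, \gamma_{3} and the imaginary parts give the bivectors (\gamma_{23}: Im m1, \gamma_{13}: -Im m2, \gamma_{12}: Im m3).
Answer: \frac{1}{2} + \gamma_{2} + \frac{1}{5} \gamma_{3} - \frac{2}{3} \gamma_{12}


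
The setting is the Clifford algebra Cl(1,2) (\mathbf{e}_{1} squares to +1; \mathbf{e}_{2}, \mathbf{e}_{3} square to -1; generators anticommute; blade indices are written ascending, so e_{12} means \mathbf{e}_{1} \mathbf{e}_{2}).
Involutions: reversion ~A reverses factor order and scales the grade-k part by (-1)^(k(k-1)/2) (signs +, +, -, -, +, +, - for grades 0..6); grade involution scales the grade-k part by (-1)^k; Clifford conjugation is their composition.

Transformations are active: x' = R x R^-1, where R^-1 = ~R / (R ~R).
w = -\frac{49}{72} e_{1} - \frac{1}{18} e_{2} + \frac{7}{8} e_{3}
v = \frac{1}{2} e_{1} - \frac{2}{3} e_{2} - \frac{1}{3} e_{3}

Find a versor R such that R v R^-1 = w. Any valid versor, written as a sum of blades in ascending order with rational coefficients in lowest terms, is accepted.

Why this works: both vectors square to -\frac{11}{36}, so q(v) = q(w) and R = v + w = -\frac{13}{72} e_{1} - \frac{13}{18} e_{2} + \frac{13}{24} e_{3} carries v to w — its own direction survives, the complement (v - w)/2 flips.
Answer: -\frac{13}{72} e_{1} - \frac{13}{18} e_{2} + \frac{13}{24} e_{3}


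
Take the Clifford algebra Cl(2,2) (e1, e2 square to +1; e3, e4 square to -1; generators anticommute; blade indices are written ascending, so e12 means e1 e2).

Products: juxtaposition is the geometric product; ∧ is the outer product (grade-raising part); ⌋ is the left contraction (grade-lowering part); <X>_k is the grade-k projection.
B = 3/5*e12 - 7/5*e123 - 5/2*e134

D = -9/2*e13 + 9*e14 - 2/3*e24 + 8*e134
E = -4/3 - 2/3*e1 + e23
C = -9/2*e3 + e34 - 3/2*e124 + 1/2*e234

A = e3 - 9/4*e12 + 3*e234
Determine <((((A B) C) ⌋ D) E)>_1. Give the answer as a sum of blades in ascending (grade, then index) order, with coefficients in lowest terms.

step 1: 27/20 - 63/20*e3 - 61/10*e12 + 17/10*e14 + 3/5*e123 - 9/5*e134 - 45/8*e234
step 2: -909/80 + 9/5*e1 + 327/40*e2 - 243/40*e3 - 6*e4 + 18/5*e12 + 811/80*e13 + 42/5*e14 - 27/10*e23 + 1899/80*e24 + 9/4*e34 + 133/5*e123 - 21/8*e124 + 23/5*e134 + 27/40*e234 - 11/8*e1234
step 3: -3623/160 - 3573/80*e1 + 4*e2 - 753/10*e3 + 1837/20*e4 + 15861/160*e13 - 12069/80*e14 + 303/40*e24 + 72/5*e34 - 909/10*e134
step 4: 1799/30 + 3583/48*e1 - 2419/30*e2 + 13639/80*e3 - 5353/24*e4 + 48863/480*e12 - 1459/8*e13 + 15743/60*e14 - 3623/160*e23 + 43/10*e24 + 1959/40*e34 - 3573/80*e123 - 1919/20*e124 + 558/5*e134 + 1837/20*e234 - 12069/80*e1234
step 5: 3583/48*e1 - 2419/30*e2 + 13639/80*e3 - 5353/24*e4
Answer: 3583/48*e1 - 2419/30*e2 + 13639/80*e3 - 5353/24*e4


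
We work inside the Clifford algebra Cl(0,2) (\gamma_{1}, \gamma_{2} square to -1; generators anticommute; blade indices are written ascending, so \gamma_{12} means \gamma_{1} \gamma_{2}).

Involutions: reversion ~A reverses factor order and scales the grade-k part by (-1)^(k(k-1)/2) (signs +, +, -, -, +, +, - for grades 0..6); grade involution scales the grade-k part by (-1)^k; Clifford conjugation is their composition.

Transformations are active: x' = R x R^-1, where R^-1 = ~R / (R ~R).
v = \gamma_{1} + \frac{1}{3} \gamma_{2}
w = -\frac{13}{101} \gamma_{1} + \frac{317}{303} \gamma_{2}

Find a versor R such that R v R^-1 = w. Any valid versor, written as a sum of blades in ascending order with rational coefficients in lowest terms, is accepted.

Take R = v + w = \frac{88}{101} \gamma_{1} + \frac{418}{303} \gamma_{2}. Because q(v) = q(w) = -\frac{10}{9}, conjugation by R sends v exactly to w.
Answer: \frac{88}{101} \gamma_{1} + \frac{418}{303} \gamma_{2}


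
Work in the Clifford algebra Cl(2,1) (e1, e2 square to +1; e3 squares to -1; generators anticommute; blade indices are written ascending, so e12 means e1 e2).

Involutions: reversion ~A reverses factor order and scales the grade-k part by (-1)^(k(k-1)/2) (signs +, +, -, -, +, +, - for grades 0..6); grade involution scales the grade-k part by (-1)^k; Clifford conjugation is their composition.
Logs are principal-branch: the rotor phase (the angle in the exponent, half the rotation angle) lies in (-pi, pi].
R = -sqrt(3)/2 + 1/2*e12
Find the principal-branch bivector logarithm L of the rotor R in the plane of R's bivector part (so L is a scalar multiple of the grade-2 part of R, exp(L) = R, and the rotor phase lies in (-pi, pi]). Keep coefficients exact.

The scalar part of R is -sqrt(3)/2, and that scalar determines the rotor phase on the principal branch; recovering the unit plane as bivector-part over sine of the phase gives L = phase * plane.
Concretely: cos(phase) = -sqrt(3)/2 gives phase = ±5*pi/6, and since phase/sin(phase) is even the sign is immaterial: L = (phase/sin(phase)) * <R>_2 = (5*pi/3) * <R>_2.
Answer: 5*pi/6*e12


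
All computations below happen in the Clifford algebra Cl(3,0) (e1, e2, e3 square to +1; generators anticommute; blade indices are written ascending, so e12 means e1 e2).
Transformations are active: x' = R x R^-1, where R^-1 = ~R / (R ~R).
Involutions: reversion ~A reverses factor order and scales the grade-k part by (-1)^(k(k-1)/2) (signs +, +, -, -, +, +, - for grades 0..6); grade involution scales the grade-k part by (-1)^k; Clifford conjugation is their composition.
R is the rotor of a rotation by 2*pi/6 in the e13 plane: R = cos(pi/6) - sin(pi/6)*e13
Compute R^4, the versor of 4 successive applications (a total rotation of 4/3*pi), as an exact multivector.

Because a rotor carries half the rotation angle, composing 4 copies of this e13-plane rotor multiplies the phase: 4*(pi/6) = 2*pi/3, hence R^4 = cos(2*pi/3) - sin(2*pi/3)*e13.
cos(2*pi/3) = -1/2 and sin(2*pi/3) = sqrt(3)/2, so R^4 = -1/2 - sqrt(3)/2*e13. The net rotation is 4/3*pi; the rotor keeps the half-angle phase exactly.
Answer: -1/2 - sqrt(3)/2*e13


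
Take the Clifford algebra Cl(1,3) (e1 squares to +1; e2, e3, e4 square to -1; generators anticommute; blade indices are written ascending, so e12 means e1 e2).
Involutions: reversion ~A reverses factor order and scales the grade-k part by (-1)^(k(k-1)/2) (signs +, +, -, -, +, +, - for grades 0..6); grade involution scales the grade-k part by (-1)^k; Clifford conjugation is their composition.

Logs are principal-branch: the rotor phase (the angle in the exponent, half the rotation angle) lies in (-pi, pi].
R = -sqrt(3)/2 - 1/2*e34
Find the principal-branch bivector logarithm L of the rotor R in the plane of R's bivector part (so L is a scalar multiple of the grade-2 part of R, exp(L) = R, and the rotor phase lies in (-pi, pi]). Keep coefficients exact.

The scalar part of R is -sqrt(3)/2, which pins the rotor phase on the principal branch; dividing the bivector part by the sine of that phase recovers the unit plane, and L is the phase times that plane.
Concretely: cos(phase) = -sqrt(3)/2 gives phase = ±5*pi/6, and since phase/sin(phase) is even the sign is immaterial: L = (phase/sin(phase)) * <R>_2 = (5*pi/3) * <R>_2.
Answer: -5*pi/6*e34


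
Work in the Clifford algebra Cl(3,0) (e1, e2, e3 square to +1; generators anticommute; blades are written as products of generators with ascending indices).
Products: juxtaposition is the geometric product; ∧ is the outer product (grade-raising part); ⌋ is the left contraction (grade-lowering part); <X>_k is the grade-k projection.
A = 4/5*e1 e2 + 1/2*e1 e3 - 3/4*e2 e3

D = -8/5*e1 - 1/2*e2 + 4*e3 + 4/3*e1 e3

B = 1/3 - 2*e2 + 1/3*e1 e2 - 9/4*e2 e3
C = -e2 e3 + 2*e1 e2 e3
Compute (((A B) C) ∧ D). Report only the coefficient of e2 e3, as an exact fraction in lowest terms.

step 1: -469/240 - 8/5*e1 - 3/2*e3 + 167/120*e1 e2 - 83/60*e1 e3 - 1/12*e2 e3 + e1 e2 e3
step 2: -25/12 + 7/6*e1 - 64/15*e2 - 167/60*e3 - 263/60*e1 e2 - 167/120*e1 e3 - 299/240*e2 e3 - 277/120*e1 e2 e3
step 3: 10/3*e1 + 25/24*e2 - 25/3*e3 - 741/100*e1 e2 - 577/225*e1 e3 - 443/24*e2 e3 - 37969/3600*e1 e2 e3
Answer: -443/24


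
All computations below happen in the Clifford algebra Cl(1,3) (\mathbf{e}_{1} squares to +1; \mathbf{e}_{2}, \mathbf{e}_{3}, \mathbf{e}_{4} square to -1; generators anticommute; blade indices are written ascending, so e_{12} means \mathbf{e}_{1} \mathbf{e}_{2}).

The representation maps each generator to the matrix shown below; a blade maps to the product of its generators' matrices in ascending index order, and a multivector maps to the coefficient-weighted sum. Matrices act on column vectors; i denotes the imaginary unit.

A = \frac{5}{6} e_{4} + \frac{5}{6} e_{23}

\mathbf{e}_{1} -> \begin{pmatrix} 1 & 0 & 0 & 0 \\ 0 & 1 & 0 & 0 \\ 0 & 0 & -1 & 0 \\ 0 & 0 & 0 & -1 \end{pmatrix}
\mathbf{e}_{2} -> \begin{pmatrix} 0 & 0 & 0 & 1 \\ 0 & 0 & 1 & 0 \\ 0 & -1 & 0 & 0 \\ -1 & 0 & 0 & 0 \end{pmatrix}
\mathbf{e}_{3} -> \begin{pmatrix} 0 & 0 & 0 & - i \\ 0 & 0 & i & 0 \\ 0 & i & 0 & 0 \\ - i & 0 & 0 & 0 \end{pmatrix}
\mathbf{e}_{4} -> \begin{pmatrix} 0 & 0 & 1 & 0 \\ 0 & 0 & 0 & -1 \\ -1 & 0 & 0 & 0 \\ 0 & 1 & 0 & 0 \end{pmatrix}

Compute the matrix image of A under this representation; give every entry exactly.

Bivector images (products of the table entries): rho(e_{23}) = rho(\mathbf{e}_{2})rho(\mathbf{e}_{3}) = \begin{pmatrix} - i & 0 & 0 & 0 \\ 0 & i & 0 & 0 \\ 0 & 0 & - i & 0 \\ 0 & 0 & 0 & i \end{pmatrix}.
M = (\frac{5}{6})*rho(e_{4}) + (\frac{5}{6})*rho(e_{23}), summed entrywise:
Answer: \begin{pmatrix} - \frac{5 i}{6} & 0 & \frac{5}{6} & 0 \\ 0 & \frac{5 i}{6} & 0 & - \frac{5}{6} \\ - \frac{5}{6} & 0 & - \frac{5 i}{6} & 0 \\ 0 & \frac{5}{6} & 0 & \frac{5 i}{6} \end{pmatrix}


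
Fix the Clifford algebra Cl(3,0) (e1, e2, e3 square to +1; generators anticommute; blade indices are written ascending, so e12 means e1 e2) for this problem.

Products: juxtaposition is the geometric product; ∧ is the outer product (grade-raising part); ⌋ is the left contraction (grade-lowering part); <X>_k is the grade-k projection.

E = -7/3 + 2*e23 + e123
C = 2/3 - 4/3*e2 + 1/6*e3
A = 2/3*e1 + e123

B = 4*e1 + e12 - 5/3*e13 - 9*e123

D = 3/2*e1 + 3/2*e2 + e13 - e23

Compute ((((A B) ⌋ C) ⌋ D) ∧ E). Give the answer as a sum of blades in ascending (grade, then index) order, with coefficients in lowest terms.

step 1: 35/3 - e2 - 19/9*e3 - 2*e23
step 2: 473/54 - 140/9*e2 + 35/18*e3
step 3: -70/3 + 403/36*e1 + 181/12*e2 + 140/9*e3 + 473/54*e13 - 473/54*e23
step 4: 490/9 - 2821/108*e1 - 1267/36*e2 - 980/27*e3 - 3311/162*e13 - 4249/162*e23 - 17/18*e123
Answer: 490/9 - 2821/108*e1 - 1267/36*e2 - 980/27*e3 - 3311/162*e13 - 4249/162*e23 - 17/18*e123


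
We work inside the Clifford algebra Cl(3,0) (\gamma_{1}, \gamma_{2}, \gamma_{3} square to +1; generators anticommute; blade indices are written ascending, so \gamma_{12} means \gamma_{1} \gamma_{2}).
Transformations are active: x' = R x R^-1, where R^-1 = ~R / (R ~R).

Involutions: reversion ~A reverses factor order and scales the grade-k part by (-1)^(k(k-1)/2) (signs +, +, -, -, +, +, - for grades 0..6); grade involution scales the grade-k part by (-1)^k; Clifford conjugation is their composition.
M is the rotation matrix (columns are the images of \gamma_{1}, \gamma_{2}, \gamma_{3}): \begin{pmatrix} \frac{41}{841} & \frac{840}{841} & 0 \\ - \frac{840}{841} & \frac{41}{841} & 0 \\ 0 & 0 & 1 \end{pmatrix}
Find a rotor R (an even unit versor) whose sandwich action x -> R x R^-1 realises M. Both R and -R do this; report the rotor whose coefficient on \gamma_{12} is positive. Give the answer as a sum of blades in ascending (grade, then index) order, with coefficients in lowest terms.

Method: write R = a + b12*\gamma_{12} + b13*\gamma_{13} + b23*\gamma_{23} with a^2 + b12^2 + b13^2 + b23^2 = 1 (so R^-1 = ~R). Expanding the columns R e_j ~R gives tr M = 4a^2 - 1 and, from the antisymmetric part, M21 - M12 = -4a*b12, M13 - M31 = 4a*b13, M32 - M23 = -4a*b23.
Here tr M = \frac{923}{841}, so a^2 = (1 + tr M)/4 = \frac{441}{841} and a = ±\frac{21}{29}. Taking a = \frac{21}{29}: M21 - M12 = -\frac{1680}{841}, M13 - M31 = 0, M32 - M23 = 0, giving b12 = \frac{20}{29}, b13 = 0, b23 = 0, i.e. R = \frac{21}{29} + \frac{20}{29} \gamma_{12}.
Its \gamma_{12} coefficient is already positive.
Answer: \frac{21}{29} + \frac{20}{29} \gamma_{12}. Uniqueness: Spin(3) -> SO(3) maps R and -R to the same rotation of trace \frac{923}{841}; fixing the sign of the \gamma_{12} coefficient removes the ambiguity.


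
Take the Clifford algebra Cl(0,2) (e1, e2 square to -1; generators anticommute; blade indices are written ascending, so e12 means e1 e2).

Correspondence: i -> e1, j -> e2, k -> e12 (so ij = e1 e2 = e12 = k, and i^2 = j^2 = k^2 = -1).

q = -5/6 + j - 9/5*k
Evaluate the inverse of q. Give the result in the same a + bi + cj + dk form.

In blades: q = -5/6 + e2 - 9/5*e12.
With qbar = -5/6 - e2 + 9/5*e12 (scalar fixed, mapped units negated), q qbar = 4441/900 (the sum of squared coefficients), so q^-1 = qbar / (4441/900) = -750/4441 - 900/4441*e2 + 1620/4441*e12; translating back:
Answer: -750/4441 - 900/4441*j + 1620/4441*k


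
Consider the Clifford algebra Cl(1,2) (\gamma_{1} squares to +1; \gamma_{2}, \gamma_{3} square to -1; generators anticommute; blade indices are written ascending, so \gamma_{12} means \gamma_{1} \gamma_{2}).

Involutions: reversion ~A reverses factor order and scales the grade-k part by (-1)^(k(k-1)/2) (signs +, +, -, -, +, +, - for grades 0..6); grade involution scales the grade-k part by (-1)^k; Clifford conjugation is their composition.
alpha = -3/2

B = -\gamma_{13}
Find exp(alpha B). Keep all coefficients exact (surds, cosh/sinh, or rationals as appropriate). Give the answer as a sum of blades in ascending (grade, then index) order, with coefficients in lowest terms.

B^2 = (-1)^2*(\gamma_{13})^2 = 1*(+1) = 1 (a basis 2-blade squares to minus the product of its generators' squares).
B^2 = 1 — the series telescopes hyperbolically here: l = 1, alpha*l = - \frac{3}{2}, so exp(alpha B) = cosh(- \frac{3}{2}) + (sinh(- \frac{3}{2})/1)*B = \cosh{\left(\frac{3}{2} \right)} + (- \sinh{\left(\frac{3}{2} \right)})*B.
Answer: \cosh{\left(\frac{3}{2} \right)} + \sinh{\left(\frac{3}{2} \right)} \gamma_{13}


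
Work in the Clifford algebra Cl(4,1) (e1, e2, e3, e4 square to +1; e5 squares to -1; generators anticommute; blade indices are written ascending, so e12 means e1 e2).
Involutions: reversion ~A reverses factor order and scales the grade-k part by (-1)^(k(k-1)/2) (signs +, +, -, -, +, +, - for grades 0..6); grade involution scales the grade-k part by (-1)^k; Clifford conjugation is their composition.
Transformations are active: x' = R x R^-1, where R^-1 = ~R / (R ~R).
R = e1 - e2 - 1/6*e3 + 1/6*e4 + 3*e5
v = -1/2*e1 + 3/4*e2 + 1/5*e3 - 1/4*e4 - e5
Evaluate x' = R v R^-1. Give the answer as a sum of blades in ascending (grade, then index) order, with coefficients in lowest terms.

~R = e1 - e2 - 1/6*e3 + 1/6*e4 + 3*e5, and R ~R = -125/18, so R^-1 = ~R / (-125/18).
R v = 67/40 + 1/4*e12 + 7/60*e13 - 1/6*e14 + 1/2*e15 - 3/40*e23 + 1/8*e24 - 5/4*e25 + 1/120*e34 - 13/30*e35 + 7/12*e45
Answer: 11/625*e1 - 669/2500*e2 - 299/2500*e3 + 106/625*e4 - 559/1250*e5


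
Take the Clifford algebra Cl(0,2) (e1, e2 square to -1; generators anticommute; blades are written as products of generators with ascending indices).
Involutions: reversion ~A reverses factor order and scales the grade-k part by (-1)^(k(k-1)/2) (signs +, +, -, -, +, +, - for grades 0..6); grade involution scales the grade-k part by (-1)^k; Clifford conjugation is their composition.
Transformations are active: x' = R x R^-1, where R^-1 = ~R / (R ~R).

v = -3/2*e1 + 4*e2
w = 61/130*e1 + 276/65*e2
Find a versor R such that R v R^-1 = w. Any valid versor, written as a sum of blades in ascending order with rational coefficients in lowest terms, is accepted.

Key observation: q(v) = q(w) = -73/4 (sandwiches preserve the norm), so R = v + w = -67/65*e1 + 536/65*e2 works whenever it is invertible — the component of v along it is kept and (v - w)/2 reverses, sending v to w.
Answer: -67/65*e1 + 536/65*e2


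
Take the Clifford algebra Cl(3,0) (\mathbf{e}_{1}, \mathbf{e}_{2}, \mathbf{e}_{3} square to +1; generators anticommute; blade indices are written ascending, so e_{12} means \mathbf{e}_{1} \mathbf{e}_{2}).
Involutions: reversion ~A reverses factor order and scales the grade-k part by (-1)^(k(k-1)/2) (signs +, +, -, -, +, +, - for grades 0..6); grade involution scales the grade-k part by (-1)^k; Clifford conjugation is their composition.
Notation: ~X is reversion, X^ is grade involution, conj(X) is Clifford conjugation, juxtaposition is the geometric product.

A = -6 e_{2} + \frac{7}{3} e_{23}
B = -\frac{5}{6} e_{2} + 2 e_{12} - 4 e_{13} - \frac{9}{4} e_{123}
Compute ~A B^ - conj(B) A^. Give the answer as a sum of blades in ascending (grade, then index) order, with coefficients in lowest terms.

first term: -5 + \frac{69}{4} e_{1} + \frac{35}{18} e_{3} + \frac{28}{3} e_{12} + \frac{109}{6} e_{13} - 24 e_{123}
second term: 5 - \frac{27}{4} e_{1} + \frac{35}{18} e_{3} - \frac{28}{3} e_{12} + \frac{53}{6} e_{13} - 24 e_{123}
Answer: -10 + 24 e_{1} + \frac{56}{3} e_{12} + \frac{28}{3} e_{13}


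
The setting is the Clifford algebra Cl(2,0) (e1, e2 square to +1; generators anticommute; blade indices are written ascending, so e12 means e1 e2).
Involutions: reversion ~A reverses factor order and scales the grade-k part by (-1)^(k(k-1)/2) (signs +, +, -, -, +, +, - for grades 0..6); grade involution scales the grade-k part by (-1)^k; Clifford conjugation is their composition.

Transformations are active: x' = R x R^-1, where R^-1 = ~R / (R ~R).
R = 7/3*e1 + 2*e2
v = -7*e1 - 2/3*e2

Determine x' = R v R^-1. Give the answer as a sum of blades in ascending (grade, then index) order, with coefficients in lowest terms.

~R = 7/3*e1 + 2*e2, and R ~R = 85/9, so R^-1 = ~R / (85/9).
R v = -53/3 + 112/9*e12
Answer: -147/85*e1 - 1738/255*e2


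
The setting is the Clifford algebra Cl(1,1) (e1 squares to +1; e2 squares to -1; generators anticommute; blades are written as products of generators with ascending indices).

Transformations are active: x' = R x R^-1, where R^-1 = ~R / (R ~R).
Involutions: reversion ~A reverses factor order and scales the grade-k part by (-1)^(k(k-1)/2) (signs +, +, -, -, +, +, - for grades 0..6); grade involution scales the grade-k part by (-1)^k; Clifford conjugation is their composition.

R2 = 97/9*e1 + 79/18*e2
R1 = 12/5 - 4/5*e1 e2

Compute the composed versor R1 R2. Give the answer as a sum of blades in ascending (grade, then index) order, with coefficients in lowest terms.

Distribute over the terms of R1 (each basis-blade product reordered to ascending indices, repeated generators contracted through their squares):
(12/5) R2 = 388/15*e1 + 158/15*e2
(-4/5*e1 e2) R2 = 158/45*e1 + 388/45*e2
Summing the partial products and collecting blades:
Answer: 1322/45*e1 + 862/45*e2


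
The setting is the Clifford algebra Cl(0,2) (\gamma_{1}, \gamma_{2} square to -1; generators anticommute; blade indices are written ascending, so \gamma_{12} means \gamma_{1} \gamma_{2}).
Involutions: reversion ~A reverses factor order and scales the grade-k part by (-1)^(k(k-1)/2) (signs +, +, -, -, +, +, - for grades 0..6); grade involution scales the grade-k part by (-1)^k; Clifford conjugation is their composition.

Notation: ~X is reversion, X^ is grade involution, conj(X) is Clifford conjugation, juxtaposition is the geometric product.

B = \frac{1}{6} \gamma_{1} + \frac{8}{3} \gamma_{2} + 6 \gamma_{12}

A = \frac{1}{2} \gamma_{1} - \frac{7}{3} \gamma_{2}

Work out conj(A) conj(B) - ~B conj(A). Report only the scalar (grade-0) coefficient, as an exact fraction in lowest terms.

first term: \frac{221}{36} - 14 \gamma_{1} - 3 \gamma_{2} + \frac{31}{18} \gamma_{12}
second term: -\frac{221}{36} + 14 \gamma_{1} + 3 \gamma_{2} + \frac{31}{18} \gamma_{12}
Answer: \frac{221}{18}


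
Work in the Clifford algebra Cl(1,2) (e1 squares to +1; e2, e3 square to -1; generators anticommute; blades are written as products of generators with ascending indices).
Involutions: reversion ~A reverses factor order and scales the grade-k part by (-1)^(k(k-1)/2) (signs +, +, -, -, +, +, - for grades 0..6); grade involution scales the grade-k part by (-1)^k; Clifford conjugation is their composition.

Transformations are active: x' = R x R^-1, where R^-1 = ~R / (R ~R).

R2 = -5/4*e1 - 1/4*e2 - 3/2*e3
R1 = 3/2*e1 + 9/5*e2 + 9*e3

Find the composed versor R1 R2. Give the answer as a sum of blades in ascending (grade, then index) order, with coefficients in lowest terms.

Distribute over the terms of R1 (each basis-blade product reordered to ascending indices, repeated generators contracted through their squares):
(3/2*e1) R2 = -15/8 - 3/8*e1 e2 - 9/4*e1 e3
(9/5*e2) R2 = 9/20 + 9/4*e1 e2 - 27/10*e2 e3
(9*e3) R2 = 27/2 + 45/4*e1 e3 + 9/4*e2 e3
Summing the partial products and collecting blades:
Answer: 483/40 + 15/8*e1 e2 + 9*e1 e3 - 9/20*e2 e3


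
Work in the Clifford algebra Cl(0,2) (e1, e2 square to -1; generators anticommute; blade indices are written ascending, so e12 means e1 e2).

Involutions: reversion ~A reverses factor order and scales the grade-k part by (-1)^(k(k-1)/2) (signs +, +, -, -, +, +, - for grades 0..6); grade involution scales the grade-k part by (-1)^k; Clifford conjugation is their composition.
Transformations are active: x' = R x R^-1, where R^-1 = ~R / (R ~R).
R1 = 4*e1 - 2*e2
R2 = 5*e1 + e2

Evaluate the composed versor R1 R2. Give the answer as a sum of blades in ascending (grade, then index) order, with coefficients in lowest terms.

Distribute over the terms of R1 (each basis-blade product reordered to ascending indices, repeated generators contracted through their squares):
(4*e1) R2 = -20 + 4*e12
(-2*e2) R2 = 2 + 10*e12
Summing the partial products and collecting blades:
Answer: -18 + 14*e12


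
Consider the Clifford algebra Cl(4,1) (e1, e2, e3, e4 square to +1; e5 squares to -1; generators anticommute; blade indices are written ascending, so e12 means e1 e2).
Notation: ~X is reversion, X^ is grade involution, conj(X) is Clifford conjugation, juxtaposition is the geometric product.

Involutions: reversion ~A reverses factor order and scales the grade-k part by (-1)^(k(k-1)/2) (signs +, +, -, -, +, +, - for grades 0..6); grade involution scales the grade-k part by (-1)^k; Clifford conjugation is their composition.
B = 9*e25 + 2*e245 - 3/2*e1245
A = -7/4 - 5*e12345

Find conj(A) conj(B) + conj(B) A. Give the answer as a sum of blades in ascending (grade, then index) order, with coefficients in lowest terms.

first term: 15/2*e3 - 10*e13 + 63/4*e25 - 45*e134 - 7/2*e245 + 21/8*e1245
second term: -15/2*e3 + 10*e13 + 63/4*e25 + 45*e134 - 7/2*e245 + 21/8*e1245
Answer: 63/2*e25 - 7*e245 + 21/4*e1245


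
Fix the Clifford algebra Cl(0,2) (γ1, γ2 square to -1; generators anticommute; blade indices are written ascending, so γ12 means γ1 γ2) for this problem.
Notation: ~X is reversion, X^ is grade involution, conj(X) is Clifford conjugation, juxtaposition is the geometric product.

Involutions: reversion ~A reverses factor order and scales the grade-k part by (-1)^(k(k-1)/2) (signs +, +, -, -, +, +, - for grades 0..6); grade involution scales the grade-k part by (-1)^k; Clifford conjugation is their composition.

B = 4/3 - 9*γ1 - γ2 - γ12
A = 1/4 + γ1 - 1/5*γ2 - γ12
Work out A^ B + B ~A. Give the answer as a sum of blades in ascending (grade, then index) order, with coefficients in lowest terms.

first term: -142/15 - 287/60*γ1 + 481/60*γ2 + 73/60*γ12
second term: 152/15 - 127/60*γ1 + 449/60*γ2 + 233/60*γ12
Answer: 2/3 - 69/10*γ1 + 31/2*γ2 + 51/10*γ12


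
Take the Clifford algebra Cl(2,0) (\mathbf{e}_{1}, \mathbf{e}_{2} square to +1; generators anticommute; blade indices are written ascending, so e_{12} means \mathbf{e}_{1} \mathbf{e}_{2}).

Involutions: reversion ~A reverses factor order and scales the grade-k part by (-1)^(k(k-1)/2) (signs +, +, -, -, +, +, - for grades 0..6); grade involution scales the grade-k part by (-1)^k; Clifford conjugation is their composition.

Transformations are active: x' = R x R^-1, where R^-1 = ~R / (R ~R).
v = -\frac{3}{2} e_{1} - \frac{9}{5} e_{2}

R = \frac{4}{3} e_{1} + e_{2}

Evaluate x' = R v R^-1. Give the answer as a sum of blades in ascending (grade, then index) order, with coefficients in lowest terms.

~R = \frac{4}{3} e_{1} + e_{2}, and R ~R = \frac{25}{9}, so R^-1 = ~R / (\frac{25}{9}).
R v = -\frac{19}{5} - \frac{9}{10} e_{12}
Answer: -\frac{537}{250} e_{1} - \frac{117}{125} e_{2}


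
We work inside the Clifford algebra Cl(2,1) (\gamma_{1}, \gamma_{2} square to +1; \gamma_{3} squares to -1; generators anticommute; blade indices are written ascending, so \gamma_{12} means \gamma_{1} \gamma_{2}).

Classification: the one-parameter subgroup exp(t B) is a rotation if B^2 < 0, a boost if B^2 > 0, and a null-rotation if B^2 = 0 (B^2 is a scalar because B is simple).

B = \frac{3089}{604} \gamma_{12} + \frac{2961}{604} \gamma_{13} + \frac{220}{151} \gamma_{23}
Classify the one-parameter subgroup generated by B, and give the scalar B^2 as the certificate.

B^2 term by term: the squares give (\frac{3089}{604})^2*(\gamma_{12})^2 + (\frac{2961}{604})^2*(\gamma_{13})^2 + (\frac{220}{151})^2*(\gamma_{23})^2 = \frac{9541921}{364816}*(-1) + \frac{8767521}{364816}*(+1) + \frac{48400}{22801}*(+1) = 0 (each basis 2-blade squares to minus the product of its generators' squares); cross terms between blades sharing an index anticommute and cancel. So B^2 = 0.
Answer: null-rotation, certificate B^2 = 0. The scalar 0 is the complete invariant here: its sign names the subgroup type.


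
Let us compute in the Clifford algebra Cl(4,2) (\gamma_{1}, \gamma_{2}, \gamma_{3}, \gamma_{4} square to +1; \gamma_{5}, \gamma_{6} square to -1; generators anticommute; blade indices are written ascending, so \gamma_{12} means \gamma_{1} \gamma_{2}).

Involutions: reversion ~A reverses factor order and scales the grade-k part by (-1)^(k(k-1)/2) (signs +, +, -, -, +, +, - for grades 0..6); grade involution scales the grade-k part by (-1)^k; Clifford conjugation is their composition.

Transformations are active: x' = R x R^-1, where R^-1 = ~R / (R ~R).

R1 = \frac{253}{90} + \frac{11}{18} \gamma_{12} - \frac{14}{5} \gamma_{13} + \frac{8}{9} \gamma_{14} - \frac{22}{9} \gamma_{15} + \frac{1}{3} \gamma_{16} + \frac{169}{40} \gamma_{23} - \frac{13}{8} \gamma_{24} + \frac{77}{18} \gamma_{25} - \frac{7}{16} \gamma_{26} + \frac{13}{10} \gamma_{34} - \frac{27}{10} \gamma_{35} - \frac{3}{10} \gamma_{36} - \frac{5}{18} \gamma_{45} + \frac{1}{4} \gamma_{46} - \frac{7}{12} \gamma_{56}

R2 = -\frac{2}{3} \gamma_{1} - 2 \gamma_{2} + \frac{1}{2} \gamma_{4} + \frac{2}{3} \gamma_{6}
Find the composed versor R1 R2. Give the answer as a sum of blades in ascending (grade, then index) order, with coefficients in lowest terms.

Distribute over the terms of R2 (each basis-blade product reordered to ascending indices, repeated generators contracted through their squares):
R1 (-\frac{2}{3} \gamma_{1}) = -\frac{253}{135} \gamma_{1} + \frac{11}{27} \gamma_{2} - \frac{28}{15} \gamma_{3} + \frac{16}{27} \gamma_{4} - \frac{44}{27} \gamma_{5} + \frac{2}{9} \gamma_{6} - \frac{169}{60} \gamma_{123} + \frac{13}{12} \gamma_{124} - \frac{77}{27} \gamma_{125} + \frac{7}{24} \gamma_{126} - \frac{13}{15} \gamma_{134} + \frac{9}{5} \gamma_{135} + \frac{1}{5} \gamma_{136} + \frac{5}{27} \gamma_{145} - \frac{1}{6} \gamma_{146} + \frac{7}{18} \gamma_{156}
R1 (-2 \gamma_{2}) = -\frac{11}{9} \gamma_{1} - \frac{253}{45} \gamma_{2} + \frac{169}{20} \gamma_{3} - \frac{13}{4} \gamma_{4} + \frac{77}{9} \gamma_{5} - \frac{7}{8} \gamma_{6} - \frac{28}{5} \gamma_{123} + \frac{16}{9} \gamma_{124} - \frac{44}{9} \gamma_{125} + \frac{2}{3} \gamma_{126} - \frac{13}{5} \gamma_{234} + \frac{27}{5} \gamma_{235} + \frac{3}{5} \gamma_{236} + \frac{5}{9} \gamma_{245} - \frac{1}{2} \gamma_{246} + \frac{7}{6} \gamma_{256}
R1 (\frac{1}{2} \gamma_{4}) = \frac{4}{9} \gamma_{1} - \frac{13}{16} \gamma_{2} + \frac{13}{20} \gamma_{3} + \frac{253}{180} \gamma_{4} + \frac{5}{36} \gamma_{5} - \frac{1}{8} \gamma_{6} + \frac{11}{36} \gamma_{124} - \frac{7}{5} \gamma_{134} + \frac{11}{9} \gamma_{145} - \frac{1}{6} \gamma_{146} + \frac{169}{80} \gamma_{234} - \frac{77}{36} \gamma_{245} + \frac{7}{32} \gamma_{246} + \frac{27}{20} \gamma_{345} + \frac{3}{20} \gamma_{346} - \frac{7}{24} \gamma_{456}
R1 (\frac{2}{3} \gamma_{6}) = -\frac{2}{9} \gamma_{1} + \frac{7}{24} \gamma_{2} + \frac{1}{5} \gamma_{3} - \frac{1}{6} \gamma_{4} + \frac{7}{18} \gamma_{5} + \frac{253}{135} \gamma_{6} + \frac{11}{27} \gamma_{126} - \frac{28}{15} \gamma_{136} + \frac{16}{27} \gamma_{146} - \frac{44}{27} \gamma_{156} + \frac{169}{60} \gamma_{236} - \frac{13}{12} \gamma_{246} + \frac{77}{27} \gamma_{256} + \frac{13}{15} \gamma_{346} - \frac{9}{5} \gamma_{356} - \frac{5}{27} \gamma_{456}
Summing the partial products and collecting blades:
Answer: -\frac{388}{135} \gamma_{1} - \frac{12389}{2160} \gamma_{2} + \frac{223}{30} \gamma_{3} - \frac{383}{270} \gamma_{4} + \frac{805}{108} \gamma_{5} + \frac{148}{135} \gamma_{6} - \frac{101}{12} \gamma_{123} + \frac{19}{6} \gamma_{124} - \frac{209}{27} \gamma_{125} + \frac{295}{216} \gamma_{126} - \frac{34}{15} \gamma_{134} + \frac{9}{5} \gamma_{135} - \frac{5}{3} \gamma_{136} + \frac{38}{27} \gamma_{145} + \frac{7}{27} \gamma_{146} - \frac{67}{54} \gamma_{156} - \frac{39}{80} \gamma_{234} + \frac{27}{5} \gamma_{235} + \frac{41}{12} \gamma_{236} - \frac{19}{12} \gamma_{245} - \frac{131}{96} \gamma_{246} + \frac{217}{54} \gamma_{256} + \frac{27}{20} \gamma_{345} + \frac{61}{60} \gamma_{346} - \frac{9}{5} \gamma_{356} - \frac{103}{216} \gamma_{456}
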